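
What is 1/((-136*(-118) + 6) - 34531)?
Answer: -1/18477 ≈ -5.4121e-5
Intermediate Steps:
1/((-136*(-118) + 6) - 34531) = 1/((16048 + 6) - 34531) = 1/(16054 - 34531) = 1/(-18477) = -1/18477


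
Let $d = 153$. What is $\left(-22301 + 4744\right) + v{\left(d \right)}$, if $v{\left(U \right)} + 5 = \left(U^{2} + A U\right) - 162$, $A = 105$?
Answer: $21750$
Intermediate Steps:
$v{\left(U \right)} = -167 + U^{2} + 105 U$ ($v{\left(U \right)} = -5 - \left(162 - U^{2} - 105 U\right) = -5 + \left(-162 + U^{2} + 105 U\right) = -167 + U^{2} + 105 U$)
$\left(-22301 + 4744\right) + v{\left(d \right)} = \left(-22301 + 4744\right) + \left(-167 + 153^{2} + 105 \cdot 153\right) = -17557 + \left(-167 + 23409 + 16065\right) = -17557 + 39307 = 21750$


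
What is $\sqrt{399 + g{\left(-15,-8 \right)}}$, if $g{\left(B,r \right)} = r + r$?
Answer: $\sqrt{383} \approx 19.57$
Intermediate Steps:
$g{\left(B,r \right)} = 2 r$
$\sqrt{399 + g{\left(-15,-8 \right)}} = \sqrt{399 + 2 \left(-8\right)} = \sqrt{399 - 16} = \sqrt{383}$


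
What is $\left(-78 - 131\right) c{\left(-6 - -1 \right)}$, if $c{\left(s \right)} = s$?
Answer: $1045$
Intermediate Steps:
$\left(-78 - 131\right) c{\left(-6 - -1 \right)} = \left(-78 - 131\right) \left(-6 - -1\right) = - 209 \left(-6 + 1\right) = \left(-209\right) \left(-5\right) = 1045$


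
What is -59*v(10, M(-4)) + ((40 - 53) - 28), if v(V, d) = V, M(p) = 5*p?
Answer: -631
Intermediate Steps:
-59*v(10, M(-4)) + ((40 - 53) - 28) = -59*10 + ((40 - 53) - 28) = -590 + (-13 - 28) = -590 - 41 = -631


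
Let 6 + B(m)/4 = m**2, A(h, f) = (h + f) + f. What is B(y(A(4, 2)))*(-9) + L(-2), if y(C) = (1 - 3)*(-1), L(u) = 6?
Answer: 78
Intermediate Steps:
A(h, f) = h + 2*f (A(h, f) = (f + h) + f = h + 2*f)
y(C) = 2 (y(C) = -2*(-1) = 2)
B(m) = -24 + 4*m**2
B(y(A(4, 2)))*(-9) + L(-2) = (-24 + 4*2**2)*(-9) + 6 = (-24 + 4*4)*(-9) + 6 = (-24 + 16)*(-9) + 6 = -8*(-9) + 6 = 72 + 6 = 78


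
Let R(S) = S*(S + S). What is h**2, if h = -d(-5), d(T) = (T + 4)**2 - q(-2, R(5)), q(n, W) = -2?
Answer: 9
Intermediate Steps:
R(S) = 2*S**2 (R(S) = S*(2*S) = 2*S**2)
d(T) = 2 + (4 + T)**2 (d(T) = (T + 4)**2 - 1*(-2) = (4 + T)**2 + 2 = 2 + (4 + T)**2)
h = -3 (h = -(2 + (4 - 5)**2) = -(2 + (-1)**2) = -(2 + 1) = -1*3 = -3)
h**2 = (-3)**2 = 9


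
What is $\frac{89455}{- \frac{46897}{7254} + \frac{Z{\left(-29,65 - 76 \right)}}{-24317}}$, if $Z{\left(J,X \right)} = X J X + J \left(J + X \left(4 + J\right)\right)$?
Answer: $- \frac{15779461062690}{1063190027} \approx -14842.0$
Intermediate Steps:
$Z{\left(J,X \right)} = J X^{2} + J \left(J + X \left(4 + J\right)\right)$ ($Z{\left(J,X \right)} = J X X + J \left(J + X \left(4 + J\right)\right) = J X^{2} + J \left(J + X \left(4 + J\right)\right)$)
$\frac{89455}{- \frac{46897}{7254} + \frac{Z{\left(-29,65 - 76 \right)}}{-24317}} = \frac{89455}{- \frac{46897}{7254} + \frac{\left(-29\right) \left(-29 + \left(65 - 76\right)^{2} + 4 \left(65 - 76\right) - 29 \left(65 - 76\right)\right)}{-24317}} = \frac{89455}{\left(-46897\right) \frac{1}{7254} + - 29 \left(-29 + \left(-11\right)^{2} + 4 \left(-11\right) - -319\right) \left(- \frac{1}{24317}\right)} = \frac{89455}{- \frac{46897}{7254} + - 29 \left(-29 + 121 - 44 + 319\right) \left(- \frac{1}{24317}\right)} = \frac{89455}{- \frac{46897}{7254} + \left(-29\right) 367 \left(- \frac{1}{24317}\right)} = \frac{89455}{- \frac{46897}{7254} - - \frac{10643}{24317}} = \frac{89455}{- \frac{46897}{7254} + \frac{10643}{24317}} = \frac{89455}{- \frac{1063190027}{176395518}} = 89455 \left(- \frac{176395518}{1063190027}\right) = - \frac{15779461062690}{1063190027}$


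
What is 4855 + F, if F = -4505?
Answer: 350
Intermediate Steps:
4855 + F = 4855 - 4505 = 350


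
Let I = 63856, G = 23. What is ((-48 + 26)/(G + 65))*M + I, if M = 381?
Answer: 255043/4 ≈ 63761.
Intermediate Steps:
((-48 + 26)/(G + 65))*M + I = ((-48 + 26)/(23 + 65))*381 + 63856 = -22/88*381 + 63856 = -22*1/88*381 + 63856 = -¼*381 + 63856 = -381/4 + 63856 = 255043/4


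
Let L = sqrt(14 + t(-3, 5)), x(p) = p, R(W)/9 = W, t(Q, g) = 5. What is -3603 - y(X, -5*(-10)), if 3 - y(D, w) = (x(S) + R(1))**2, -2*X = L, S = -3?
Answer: -3570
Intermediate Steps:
R(W) = 9*W
L = sqrt(19) (L = sqrt(14 + 5) = sqrt(19) ≈ 4.3589)
X = -sqrt(19)/2 ≈ -2.1795
y(D, w) = -33 (y(D, w) = 3 - (-3 + 9*1)**2 = 3 - (-3 + 9)**2 = 3 - 1*6**2 = 3 - 1*36 = 3 - 36 = -33)
-3603 - y(X, -5*(-10)) = -3603 - 1*(-33) = -3603 + 33 = -3570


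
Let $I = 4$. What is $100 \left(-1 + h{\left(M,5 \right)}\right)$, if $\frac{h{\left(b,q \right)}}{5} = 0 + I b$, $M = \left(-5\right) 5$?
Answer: $-50100$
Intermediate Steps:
$M = -25$
$h{\left(b,q \right)} = 20 b$ ($h{\left(b,q \right)} = 5 \left(0 + 4 b\right) = 5 \cdot 4 b = 20 b$)
$100 \left(-1 + h{\left(M,5 \right)}\right) = 100 \left(-1 + 20 \left(-25\right)\right) = 100 \left(-1 - 500\right) = 100 \left(-501\right) = -50100$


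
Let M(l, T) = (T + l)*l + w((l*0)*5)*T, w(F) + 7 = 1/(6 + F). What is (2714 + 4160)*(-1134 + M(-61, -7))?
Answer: 63141127/3 ≈ 2.1047e+7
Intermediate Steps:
w(F) = -7 + 1/(6 + F)
M(l, T) = -41*T/6 + l*(T + l) (M(l, T) = (T + l)*l + ((-41 - 7*l*0*5)/(6 + (l*0)*5))*T = l*(T + l) + ((-41 - 0*5)/(6 + 0*5))*T = l*(T + l) + ((-41 - 7*0)/(6 + 0))*T = l*(T + l) + ((-41 + 0)/6)*T = l*(T + l) + ((⅙)*(-41))*T = l*(T + l) - 41*T/6 = -41*T/6 + l*(T + l))
(2714 + 4160)*(-1134 + M(-61, -7)) = (2714 + 4160)*(-1134 + ((-61)² - 41/6*(-7) - 7*(-61))) = 6874*(-1134 + (3721 + 287/6 + 427)) = 6874*(-1134 + 25175/6) = 6874*(18371/6) = 63141127/3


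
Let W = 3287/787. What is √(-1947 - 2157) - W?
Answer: -3287/787 + 6*I*√114 ≈ -4.1766 + 64.063*I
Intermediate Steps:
W = 3287/787 (W = 3287*(1/787) = 3287/787 ≈ 4.1766)
√(-1947 - 2157) - W = √(-1947 - 2157) - 1*3287/787 = √(-4104) - 3287/787 = 6*I*√114 - 3287/787 = -3287/787 + 6*I*√114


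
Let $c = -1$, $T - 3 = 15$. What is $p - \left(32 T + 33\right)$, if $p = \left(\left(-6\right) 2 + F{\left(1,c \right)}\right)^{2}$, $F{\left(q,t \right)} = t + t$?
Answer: $-413$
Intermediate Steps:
$T = 18$ ($T = 3 + 15 = 18$)
$F{\left(q,t \right)} = 2 t$
$p = 196$ ($p = \left(\left(-6\right) 2 + 2 \left(-1\right)\right)^{2} = \left(-12 - 2\right)^{2} = \left(-14\right)^{2} = 196$)
$p - \left(32 T + 33\right) = 196 - \left(32 \cdot 18 + 33\right) = 196 - \left(576 + 33\right) = 196 - 609 = -413$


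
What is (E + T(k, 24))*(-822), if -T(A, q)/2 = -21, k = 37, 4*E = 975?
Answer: -469773/2 ≈ -2.3489e+5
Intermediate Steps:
E = 975/4 (E = (¼)*975 = 975/4 ≈ 243.75)
T(A, q) = 42 (T(A, q) = -2*(-21) = 42)
(E + T(k, 24))*(-822) = (975/4 + 42)*(-822) = (1143/4)*(-822) = -469773/2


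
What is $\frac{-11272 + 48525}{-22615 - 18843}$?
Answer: $- \frac{37253}{41458} \approx -0.89857$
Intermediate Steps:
$\frac{-11272 + 48525}{-22615 - 18843} = \frac{37253}{-41458} = 37253 \left(- \frac{1}{41458}\right) = - \frac{37253}{41458}$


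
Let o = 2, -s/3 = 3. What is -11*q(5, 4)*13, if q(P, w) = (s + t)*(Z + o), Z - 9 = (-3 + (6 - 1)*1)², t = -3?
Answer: 25740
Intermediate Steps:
s = -9 (s = -3*3 = -9)
Z = 13 (Z = 9 + (-3 + (6 - 1)*1)² = 9 + (-3 + 5*1)² = 9 + (-3 + 5)² = 9 + 2² = 9 + 4 = 13)
q(P, w) = -180 (q(P, w) = (-9 - 3)*(13 + 2) = -12*15 = -180)
-11*q(5, 4)*13 = -11*(-180)*13 = 1980*13 = 25740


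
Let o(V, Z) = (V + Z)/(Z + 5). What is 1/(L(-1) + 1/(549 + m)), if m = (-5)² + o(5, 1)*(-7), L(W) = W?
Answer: -567/566 ≈ -1.0018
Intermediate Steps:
o(V, Z) = (V + Z)/(5 + Z)
m = 18 (m = (-5)² + ((5 + 1)/(5 + 1))*(-7) = 25 + (6/6)*(-7) = 25 + ((⅙)*6)*(-7) = 25 + 1*(-7) = 25 - 7 = 18)
1/(L(-1) + 1/(549 + m)) = 1/(-1 + 1/(549 + 18)) = 1/(-1 + 1/567) = 1/(-566/567) = -567/566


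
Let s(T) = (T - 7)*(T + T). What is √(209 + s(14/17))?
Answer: √57461/17 ≈ 14.101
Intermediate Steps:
s(T) = 2*T*(-7 + T) (s(T) = (-7 + T)*(2*T) = 2*T*(-7 + T))
√(209 + s(14/17)) = √(209 + 2*(14/17)*(-7 + 14/17)) = √(209 + 2*(14/17)*(-105/17)) = √(209 - 2940/289) = √(57461/289) = √57461/17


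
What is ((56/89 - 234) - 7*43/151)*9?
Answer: -28467531/13439 ≈ -2118.3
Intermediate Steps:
((56/89 - 234) - 7*43/151)*9 = ((56*(1/89) - 234) - 301*1/151)*9 = ((56/89 - 234) - 301/151)*9 = (-20770/89 - 301/151)*9 = -3163059/13439*9 = -28467531/13439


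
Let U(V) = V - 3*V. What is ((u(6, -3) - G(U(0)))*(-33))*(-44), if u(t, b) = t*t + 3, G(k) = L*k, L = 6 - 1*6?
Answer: 56628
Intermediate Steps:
L = 0 (L = 6 - 6 = 0)
U(V) = -2*V
G(k) = 0 (G(k) = 0*k = 0)
u(t, b) = 3 + t**2 (u(t, b) = t**2 + 3 = 3 + t**2)
((u(6, -3) - G(U(0)))*(-33))*(-44) = (((3 + 6**2) - 1*0)*(-33))*(-44) = (((3 + 36) + 0)*(-33))*(-44) = ((39 + 0)*(-33))*(-44) = (39*(-33))*(-44) = -1287*(-44) = 56628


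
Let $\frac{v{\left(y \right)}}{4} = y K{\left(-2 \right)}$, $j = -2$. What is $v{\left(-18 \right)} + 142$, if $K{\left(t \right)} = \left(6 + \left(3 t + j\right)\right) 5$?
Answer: $862$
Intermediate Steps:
$K{\left(t \right)} = 20 + 15 t$ ($K{\left(t \right)} = \left(6 + \left(3 t - 2\right)\right) 5 = \left(6 + \left(-2 + 3 t\right)\right) 5 = \left(4 + 3 t\right) 5 = 20 + 15 t$)
$v{\left(y \right)} = - 40 y$ ($v{\left(y \right)} = 4 y \left(20 + 15 \left(-2\right)\right) = 4 y \left(20 - 30\right) = 4 y \left(-10\right) = 4 \left(- 10 y\right) = - 40 y$)
$v{\left(-18 \right)} + 142 = \left(-40\right) \left(-18\right) + 142 = 720 + 142 = 862$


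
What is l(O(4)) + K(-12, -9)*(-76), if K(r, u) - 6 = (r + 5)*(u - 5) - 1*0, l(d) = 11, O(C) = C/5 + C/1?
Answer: -7893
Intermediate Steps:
O(C) = 6*C/5 (O(C) = C*(⅕) + C*1 = C/5 + C = 6*C/5)
K(r, u) = 6 + (-5 + u)*(5 + r) (K(r, u) = 6 + ((r + 5)*(u - 5) - 1*0) = 6 + ((5 + r)*(-5 + u) + 0) = 6 + ((-5 + u)*(5 + r) + 0) = 6 + (-5 + u)*(5 + r))
l(O(4)) + K(-12, -9)*(-76) = 11 + (-19 - 5*(-12) + 5*(-9) - 12*(-9))*(-76) = 11 + (-19 + 60 - 45 + 108)*(-76) = 11 + 104*(-76) = 11 - 7904 = -7893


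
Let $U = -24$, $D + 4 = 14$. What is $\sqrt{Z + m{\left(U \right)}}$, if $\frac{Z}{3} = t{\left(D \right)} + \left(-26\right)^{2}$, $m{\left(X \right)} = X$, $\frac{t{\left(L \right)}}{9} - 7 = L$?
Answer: $\sqrt{2463} \approx 49.629$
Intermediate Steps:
$D = 10$ ($D = -4 + 14 = 10$)
$t{\left(L \right)} = 63 + 9 L$
$Z = 2487$ ($Z = 3 \left(\left(63 + 9 \cdot 10\right) + \left(-26\right)^{2}\right) = 3 \left(\left(63 + 90\right) + 676\right) = 3 \left(153 + 676\right) = 3 \cdot 829 = 2487$)
$\sqrt{Z + m{\left(U \right)}} = \sqrt{2487 - 24} = \sqrt{2463}$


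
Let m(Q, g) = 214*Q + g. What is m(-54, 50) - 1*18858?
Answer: -30364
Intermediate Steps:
m(Q, g) = g + 214*Q
m(-54, 50) - 1*18858 = (50 + 214*(-54)) - 1*18858 = (50 - 11556) - 18858 = -11506 - 18858 = -30364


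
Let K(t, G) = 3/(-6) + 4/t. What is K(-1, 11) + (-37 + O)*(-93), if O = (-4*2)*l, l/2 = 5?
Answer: 21753/2 ≈ 10877.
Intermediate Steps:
l = 10 (l = 2*5 = 10)
K(t, G) = -½ + 4/t (K(t, G) = 3*(-⅙) + 4/t = -½ + 4/t)
O = -80 (O = -4*2*10 = -8*10 = -80)
K(-1, 11) + (-37 + O)*(-93) = (½)*(8 - 1*(-1))/(-1) + (-37 - 80)*(-93) = (½)*(-1)*(8 + 1) - 117*(-93) = (½)*(-1)*9 + 10881 = -9/2 + 10881 = 21753/2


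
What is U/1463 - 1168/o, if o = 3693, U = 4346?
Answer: 14340994/5402859 ≈ 2.6543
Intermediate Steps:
U/1463 - 1168/o = 4346/1463 - 1168/3693 = 14340994/5402859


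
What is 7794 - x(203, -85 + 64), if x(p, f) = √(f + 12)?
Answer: 7794 - 3*I ≈ 7794.0 - 3.0*I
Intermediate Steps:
x(p, f) = √(12 + f)
7794 - x(203, -85 + 64) = 7794 - √(12 + (-85 + 64)) = 7794 - √(12 - 21) = 7794 - √(-9) = 7794 - 3*I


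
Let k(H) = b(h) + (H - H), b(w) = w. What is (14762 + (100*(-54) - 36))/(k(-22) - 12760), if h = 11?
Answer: -9326/12749 ≈ -0.73151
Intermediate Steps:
k(H) = 11 (k(H) = 11 + (H - H) = 11 + 0 = 11)
(14762 + (100*(-54) - 36))/(k(-22) - 12760) = (14762 + (100*(-54) - 36))/(11 - 12760) = (14762 + (-5400 - 36))/(-12749) = (14762 - 5436)*(-1/12749) = 9326*(-1/12749) = -9326/12749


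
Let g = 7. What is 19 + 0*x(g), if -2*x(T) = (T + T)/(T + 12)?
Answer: 19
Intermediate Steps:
x(T) = -T/(12 + T) (x(T) = -(T + T)/(2*(T + 12)) = -2*T/(2*(12 + T)) = -T/(12 + T))
19 + 0*x(g) = 19 + 0*(-1*7/(12 + 7)) = 19 + 0*(-1*7/19) = 19 + 0*(-1*7*1/19) = 19 + 0*(-7/19) = 19 + 0 = 19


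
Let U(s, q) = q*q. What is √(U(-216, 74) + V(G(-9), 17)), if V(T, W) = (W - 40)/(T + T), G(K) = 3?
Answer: √196998/6 ≈ 73.974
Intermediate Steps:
U(s, q) = q²
V(T, W) = (-40 + W)/(2*T) (V(T, W) = (-40 + W)/((2*T)) = (-40 + W)*(1/(2*T)) = (-40 + W)/(2*T))
√(U(-216, 74) + V(G(-9), 17)) = √(74² + (½)*(-40 + 17)/3) = √(5476 + (½)*(⅓)*(-23)) = √(5476 - 23/6) = √(32833/6) = √196998/6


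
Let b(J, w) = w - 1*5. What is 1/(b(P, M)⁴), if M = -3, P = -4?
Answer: 1/4096 ≈ 0.00024414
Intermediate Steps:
b(J, w) = -5 + w (b(J, w) = w - 5 = -5 + w)
1/(b(P, M)⁴) = 1/((-5 - 3)⁴) = 1/((-8)⁴) = 1/4096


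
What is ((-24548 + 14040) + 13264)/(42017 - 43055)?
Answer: -1378/519 ≈ -2.6551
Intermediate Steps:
((-24548 + 14040) + 13264)/(42017 - 43055) = (-10508 + 13264)/(-1038) = 2756*(-1/1038) = -1378/519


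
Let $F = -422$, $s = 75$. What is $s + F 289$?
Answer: $-121883$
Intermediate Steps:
$s + F 289 = 75 - 121958 = -121883$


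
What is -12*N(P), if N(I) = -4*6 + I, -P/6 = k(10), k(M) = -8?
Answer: -288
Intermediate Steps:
P = 48 (P = -6*(-8) = 48)
N(I) = -24 + I
-12*N(P) = -12*(-24 + 48) = -12*24 = -288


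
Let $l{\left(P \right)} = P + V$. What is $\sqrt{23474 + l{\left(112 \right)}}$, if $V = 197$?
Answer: $\sqrt{23783} \approx 154.22$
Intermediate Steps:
$l{\left(P \right)} = 197 + P$ ($l{\left(P \right)} = P + 197 = 197 + P$)
$\sqrt{23474 + l{\left(112 \right)}} = \sqrt{23474 + \left(197 + 112\right)} = \sqrt{23474 + 309} = \sqrt{23783}$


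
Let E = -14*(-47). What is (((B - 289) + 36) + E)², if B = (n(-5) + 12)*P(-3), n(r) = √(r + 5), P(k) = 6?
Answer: 227529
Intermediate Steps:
n(r) = √(5 + r)
B = 72 (B = (√(5 - 5) + 12)*6 = (√0 + 12)*6 = (0 + 12)*6 = 12*6 = 72)
E = 658
(((B - 289) + 36) + E)² = (((72 - 289) + 36) + 658)² = ((-217 + 36) + 658)² = (-181 + 658)² = 477² = 227529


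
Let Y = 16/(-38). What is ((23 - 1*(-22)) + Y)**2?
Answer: 717409/361 ≈ 1987.3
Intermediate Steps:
Y = -8/19 (Y = 16*(-1/38) = -8/19 ≈ -0.42105)
((23 - 1*(-22)) + Y)**2 = ((23 - 1*(-22)) - 8/19)**2 = ((23 + 22) - 8/19)**2 = (45 - 8/19)**2 = (847/19)**2 = 717409/361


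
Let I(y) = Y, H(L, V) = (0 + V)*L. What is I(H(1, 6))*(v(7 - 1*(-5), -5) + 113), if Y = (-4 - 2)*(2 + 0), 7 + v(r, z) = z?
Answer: -1212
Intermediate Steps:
v(r, z) = -7 + z
H(L, V) = L*V (H(L, V) = V*L = L*V)
Y = -12 (Y = -6*2 = -12)
I(y) = -12
I(H(1, 6))*(v(7 - 1*(-5), -5) + 113) = -12*((-7 - 5) + 113) = -12*(-12 + 113) = -12*101 = -1212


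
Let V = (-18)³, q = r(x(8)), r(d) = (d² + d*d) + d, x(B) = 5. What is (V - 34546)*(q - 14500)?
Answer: 583260210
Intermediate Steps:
r(d) = d + 2*d² (r(d) = (d² + d²) + d = 2*d² + d = d + 2*d²)
q = 55 (q = 5*(1 + 2*5) = 5*(1 + 10) = 5*11 = 55)
V = -5832
(V - 34546)*(q - 14500) = (-5832 - 34546)*(55 - 14500) = -40378*(-14445) = 583260210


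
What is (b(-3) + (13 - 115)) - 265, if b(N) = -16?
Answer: -383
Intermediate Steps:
(b(-3) + (13 - 115)) - 265 = (-16 + (13 - 115)) - 265 = (-16 - 102) - 265 = -118 - 265 = -383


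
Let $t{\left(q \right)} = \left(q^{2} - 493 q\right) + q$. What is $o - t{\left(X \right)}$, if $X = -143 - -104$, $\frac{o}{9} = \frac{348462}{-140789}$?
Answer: $- \frac{2918735559}{140789} \approx -20731.0$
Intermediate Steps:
$o = - \frac{3136158}{140789}$ ($o = 9 \frac{348462}{-140789} = 9 \cdot 348462 \left(- \frac{1}{140789}\right) = 9 \left(- \frac{348462}{140789}\right) = - \frac{3136158}{140789} \approx -22.276$)
$X = -39$ ($X = -143 + 104 = -39$)
$t{\left(q \right)} = q^{2} - 492 q$
$o - t{\left(X \right)} = - \frac{3136158}{140789} - - 39 \left(-492 - 39\right) = - \frac{3136158}{140789} - \left(-39\right) \left(-531\right) = - \frac{3136158}{140789} - 20709 = - \frac{2918735559}{140789}$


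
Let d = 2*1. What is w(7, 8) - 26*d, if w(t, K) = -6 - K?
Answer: -66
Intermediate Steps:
d = 2
w(7, 8) - 26*d = (-6 - 1*8) - 26*2 = (-6 - 8) - 52 = -14 - 52 = -66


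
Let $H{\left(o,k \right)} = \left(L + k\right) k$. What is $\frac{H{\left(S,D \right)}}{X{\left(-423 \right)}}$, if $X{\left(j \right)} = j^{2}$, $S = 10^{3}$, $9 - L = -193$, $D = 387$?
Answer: $\frac{25327}{19881} \approx 1.2739$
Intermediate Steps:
$L = 202$ ($L = 9 - -193 = 9 + 193 = 202$)
$S = 1000$
$H{\left(o,k \right)} = k \left(202 + k\right)$ ($H{\left(o,k \right)} = \left(202 + k\right) k = k \left(202 + k\right)$)
$\frac{H{\left(S,D \right)}}{X{\left(-423 \right)}} = \frac{387 \left(202 + 387\right)}{\left(-423\right)^{2}} = \frac{387 \cdot 589}{178929} = 227943 \cdot \frac{1}{178929} = \frac{25327}{19881}$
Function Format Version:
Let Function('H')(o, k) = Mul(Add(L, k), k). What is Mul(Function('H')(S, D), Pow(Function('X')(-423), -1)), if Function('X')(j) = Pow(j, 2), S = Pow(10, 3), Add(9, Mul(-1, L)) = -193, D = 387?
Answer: Rational(25327, 19881) ≈ 1.2739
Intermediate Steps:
L = 202 (L = Add(9, Mul(-1, -193)) = Add(9, 193) = 202)
S = 1000
Function('H')(o, k) = Mul(k, Add(202, k)) (Function('H')(o, k) = Mul(Add(202, k), k) = Mul(k, Add(202, k)))
Mul(Function('H')(S, D), Pow(Function('X')(-423), -1)) = Mul(Mul(387, Add(202, 387)), Pow(Pow(-423, 2), -1)) = Mul(Mul(387, 589), Pow(178929, -1)) = Mul(227943, Rational(1, 178929)) = Rational(25327, 19881)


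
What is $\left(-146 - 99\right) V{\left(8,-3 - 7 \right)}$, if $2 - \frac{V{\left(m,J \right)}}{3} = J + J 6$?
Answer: $-52920$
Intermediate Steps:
$V{\left(m,J \right)} = 6 - 21 J$ ($V{\left(m,J \right)} = 6 - 3 \left(J + J 6\right) = 6 - 3 \left(J + 6 J\right) = 6 - 3 \cdot 7 J = 6 - 21 J$)
$\left(-146 - 99\right) V{\left(8,-3 - 7 \right)} = \left(-146 - 99\right) \left(6 - 21 \left(-3 - 7\right)\right) = - 245 \left(6 - 21 \left(-3 - 7\right)\right) = - 245 \left(6 - -210\right) = - 245 \left(6 + 210\right) = \left(-245\right) 216 = -52920$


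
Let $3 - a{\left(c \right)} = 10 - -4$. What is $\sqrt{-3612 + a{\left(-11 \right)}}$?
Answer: $i \sqrt{3623} \approx 60.191 i$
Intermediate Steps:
$a{\left(c \right)} = -11$ ($a{\left(c \right)} = 3 - \left(10 - -4\right) = 3 - \left(10 + 4\right) = 3 - 14 = -11$)
$\sqrt{-3612 + a{\left(-11 \right)}} = \sqrt{-3612 - 11} = \sqrt{-3623} = i \sqrt{3623}$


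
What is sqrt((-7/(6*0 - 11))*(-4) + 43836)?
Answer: 2*sqrt(1325962)/11 ≈ 209.36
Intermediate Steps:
sqrt((-7/(6*0 - 11))*(-4) + 43836) = sqrt((-7/(0 - 11))*(-4) + 43836) = sqrt((-7/(-11))*(-4) + 43836) = sqrt(-1/11*(-7)*(-4) + 43836) = sqrt((7/11)*(-4) + 43836) = sqrt(-28/11 + 43836) = sqrt(482168/11) = 2*sqrt(1325962)/11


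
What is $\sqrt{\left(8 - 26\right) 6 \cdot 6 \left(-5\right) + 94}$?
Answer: $\sqrt{3334} \approx 57.741$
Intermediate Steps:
$\sqrt{\left(8 - 26\right) 6 \cdot 6 \left(-5\right) + 94} = \sqrt{- 18 \cdot 36 \left(-5\right) + 94} = \sqrt{\left(-18\right) \left(-180\right) + 94} = \sqrt{3240 + 94} = \sqrt{3334}$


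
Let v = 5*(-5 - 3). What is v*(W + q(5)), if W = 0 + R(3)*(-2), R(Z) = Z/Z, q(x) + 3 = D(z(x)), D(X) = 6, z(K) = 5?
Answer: -40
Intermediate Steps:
q(x) = 3 (q(x) = -3 + 6 = 3)
R(Z) = 1
v = -40 (v = 5*(-8) = -40)
W = -2 (W = 0 + 1*(-2) = 0 - 2 = -2)
v*(W + q(5)) = -40*(-2 + 3) = -40*1 = -40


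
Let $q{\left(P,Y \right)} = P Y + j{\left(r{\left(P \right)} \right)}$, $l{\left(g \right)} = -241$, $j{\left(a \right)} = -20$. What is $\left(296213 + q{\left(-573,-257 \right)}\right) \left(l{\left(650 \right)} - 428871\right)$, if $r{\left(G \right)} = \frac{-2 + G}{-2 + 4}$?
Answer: $-190291432848$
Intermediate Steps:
$r{\left(G \right)} = -1 + \frac{G}{2}$ ($r{\left(G \right)} = \frac{-2 + G}{2} = \left(-2 + G\right) \frac{1}{2} = -1 + \frac{G}{2}$)
$q{\left(P,Y \right)} = -20 + P Y$ ($q{\left(P,Y \right)} = P Y - 20 = -20 + P Y$)
$\left(296213 + q{\left(-573,-257 \right)}\right) \left(l{\left(650 \right)} - 428871\right) = \left(296213 - -147241\right) \left(-241 - 428871\right) = \left(296213 + \left(-20 + 147261\right)\right) \left(-429112\right) = \left(296213 + 147241\right) \left(-429112\right) = 443454 \left(-429112\right) = -190291432848$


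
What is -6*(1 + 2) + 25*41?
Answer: 1007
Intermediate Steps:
-6*(1 + 2) + 25*41 = -6*3 + 1025 = -18 + 1025 = 1007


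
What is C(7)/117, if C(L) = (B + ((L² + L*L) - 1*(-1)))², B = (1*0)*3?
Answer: 1089/13 ≈ 83.769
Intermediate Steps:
B = 0 (B = 0*3 = 0)
C(L) = (1 + 2*L²)² (C(L) = (0 + ((L² + L*L) - 1*(-1)))² = (0 + ((L² + L²) + 1))² = (0 + (2*L² + 1))² = (0 + (1 + 2*L²))² = (1 + 2*L²)²)
C(7)/117 = (1 + 2*7²)²/117 = (1 + 2*49)²*(1/117) = (1 + 98)²*(1/117) = 99²*(1/117) = 9801*(1/117) = 1089/13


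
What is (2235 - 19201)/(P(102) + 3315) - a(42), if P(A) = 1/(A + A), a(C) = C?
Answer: -31864026/676261 ≈ -47.118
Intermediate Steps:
P(A) = 1/(2*A)
(2235 - 19201)/(P(102) + 3315) - a(42) = (2235 - 19201)/((1/2)/102 + 3315) - 1*42 = -16966/((1/2)*(1/102) + 3315) - 42 = -16966/(1/204 + 3315) - 42 = -16966/676261/204 - 42 = -16966*204/676261 - 42 = -3461064/676261 - 42 = -31864026/676261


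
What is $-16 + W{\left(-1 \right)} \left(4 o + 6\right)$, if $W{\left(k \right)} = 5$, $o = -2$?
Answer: $-26$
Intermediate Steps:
$-16 + W{\left(-1 \right)} \left(4 o + 6\right) = -16 + 5 \left(4 \left(-2\right) + 6\right) = -16 + 5 \left(-8 + 6\right) = -16 + 5 \left(-2\right) = -16 - 10 = -26$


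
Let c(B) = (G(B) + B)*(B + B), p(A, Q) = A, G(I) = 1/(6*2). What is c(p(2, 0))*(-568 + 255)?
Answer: -7825/3 ≈ -2608.3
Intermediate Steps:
G(I) = 1/12
c(B) = 2*B*(1/12 + B) (c(B) = (1/12 + B)*(B + B) = (1/12 + B)*(2*B) = 2*B*(1/12 + B))
c(p(2, 0))*(-568 + 255) = ((⅙)*2*(1 + 12*2))*(-568 + 255) = ((⅙)*2*(1 + 24))*(-313) = ((⅙)*2*25)*(-313) = (25/3)*(-313) = -7825/3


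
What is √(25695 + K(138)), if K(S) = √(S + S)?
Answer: √(25695 + 2*√69) ≈ 160.35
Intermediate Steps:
K(S) = √2*√S (K(S) = √(2*S) = √2*√S)
√(25695 + K(138)) = √(25695 + √2*√138) = √(25695 + 2*√69)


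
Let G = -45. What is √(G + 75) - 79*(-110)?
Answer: 8690 + √30 ≈ 8695.5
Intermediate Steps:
√(G + 75) - 79*(-110) = √(-45 + 75) - 79*(-110) = √30 + 8690 = 8690 + √30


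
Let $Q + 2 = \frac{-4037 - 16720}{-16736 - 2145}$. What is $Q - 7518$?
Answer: $- \frac{141964363}{18881} \approx -7518.9$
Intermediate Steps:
$Q = - \frac{17005}{18881}$ ($Q = -2 + \frac{-4037 - 16720}{-16736 - 2145} = -2 - \frac{20757}{-18881} = -2 - - \frac{20757}{18881} = -2 + \frac{20757}{18881} = - \frac{17005}{18881} \approx -0.90064$)
$Q - 7518 = - \frac{17005}{18881} - 7518 = - \frac{141964363}{18881}$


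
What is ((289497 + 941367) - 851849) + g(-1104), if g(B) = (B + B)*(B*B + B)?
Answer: -2688329081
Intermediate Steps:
g(B) = 2*B*(B + B²) (g(B) = (2*B)*(B² + B) = (2*B)*(B + B²) = 2*B*(B + B²))
((289497 + 941367) - 851849) + g(-1104) = ((289497 + 941367) - 851849) + 2*(-1104)²*(1 - 1104) = (1230864 - 851849) + 2*1218816*(-1103) = 379015 - 2688708096 = -2688329081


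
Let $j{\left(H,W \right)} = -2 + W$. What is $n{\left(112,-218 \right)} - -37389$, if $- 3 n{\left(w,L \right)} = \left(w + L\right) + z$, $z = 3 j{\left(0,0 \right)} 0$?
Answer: $\frac{112273}{3} \approx 37424.0$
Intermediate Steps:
$z = 0$ ($z = 3 \left(-2 + 0\right) 0 = 3 \left(-2\right) 0 = \left(-6\right) 0 = 0$)
$n{\left(w,L \right)} = - \frac{L}{3} - \frac{w}{3}$ ($n{\left(w,L \right)} = - \frac{\left(w + L\right) + 0}{3} = - \frac{\left(L + w\right) + 0}{3} = - \frac{L + w}{3} = - \frac{L}{3} - \frac{w}{3}$)
$n{\left(112,-218 \right)} - -37389 = \left(\left(- \frac{1}{3}\right) \left(-218\right) - \frac{112}{3}\right) - -37389 = \left(\frac{218}{3} - \frac{112}{3}\right) + 37389 = \frac{106}{3} + 37389 = \frac{112273}{3}$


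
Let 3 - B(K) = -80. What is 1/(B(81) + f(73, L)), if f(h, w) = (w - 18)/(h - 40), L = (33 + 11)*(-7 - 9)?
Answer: 33/2017 ≈ 0.016361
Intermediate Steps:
L = -704 (L = 44*(-16) = -704)
B(K) = 83 (B(K) = 3 - 1*(-80) = 3 + 80 = 83)
f(h, w) = (-18 + w)/(-40 + h)
1/(B(81) + f(73, L)) = 1/(83 + (-18 - 704)/(-40 + 73)) = 1/(83 - 722/33) = 1/(2017/33) = 33/2017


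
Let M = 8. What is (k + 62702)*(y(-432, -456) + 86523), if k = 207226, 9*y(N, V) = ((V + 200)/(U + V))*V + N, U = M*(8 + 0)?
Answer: 1143321522936/49 ≈ 2.3333e+10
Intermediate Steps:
U = 64 (U = 8*(8 + 0) = 8*8 = 64)
y(N, V) = N/9 + V*(200 + V)/(9*(64 + V)) (y(N, V) = (((V + 200)/(64 + V))*V + N)/9 = (((200 + V)/(64 + V))*V + N)/9 = (V*(200 + V)/(64 + V) + N)/9 = (N + V*(200 + V)/(64 + V))/9 = N/9 + V*(200 + V)/(9*(64 + V)))
(k + 62702)*(y(-432, -456) + 86523) = (207226 + 62702)*(((-456)**2 + 64*(-432) + 200*(-456) - 432*(-456))/(9*(64 - 456)) + 86523) = 269928*((1/9)*(207936 - 27648 - 91200 + 196992)/(-392) + 86523) = 269928*((1/9)*(-1/392)*286080 + 86523) = 269928*(-11920/147 + 86523) = 269928*(12706961/147) = 1143321522936/49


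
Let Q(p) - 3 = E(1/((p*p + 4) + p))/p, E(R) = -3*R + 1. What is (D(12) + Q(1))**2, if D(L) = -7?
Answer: 49/4 ≈ 12.250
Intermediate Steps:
E(R) = 1 - 3*R
Q(p) = 3 + (1 - 3/(4 + p + p**2))/p (Q(p) = 3 + (1 - 3/((p*p + 4) + p))/p = 3 + (1 - 3/((p**2 + 4) + p))/p = 3 + (1 - 3/((4 + p**2) + p))/p = 3 + (1 - 3/(4 + p + p**2))/p)
(D(12) + Q(1))**2 = (-7 + (3 + (1 - 3/(4 + 1 + 1**2))/1))**2 = (-7 + (3 + 1*(1 - 3/(4 + 1 + 1))))**2 = (-7 + (3 + 1*(1 - 3/6)))**2 = (-7 + (3 + 1*(1 - 3*1/6)))**2 = (-7 + (3 + 1*(1 - 1/2)))**2 = (-7 + (3 + 1*(1/2)))**2 = (-7 + (3 + 1/2))**2 = (-7 + 7/2)**2 = (-7/2)**2 = 49/4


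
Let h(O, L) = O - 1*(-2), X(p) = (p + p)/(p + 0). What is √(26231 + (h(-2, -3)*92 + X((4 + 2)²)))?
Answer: √26233 ≈ 161.97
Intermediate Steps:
X(p) = 2 (X(p) = (2*p)/p = 2)
h(O, L) = 2 + O (h(O, L) = O + 2 = 2 + O)
√(26231 + (h(-2, -3)*92 + X((4 + 2)²))) = √(26231 + ((2 - 2)*92 + 2)) = √(26231 + (0*92 + 2)) = √(26231 + (0 + 2)) = √(26231 + 2) = √26233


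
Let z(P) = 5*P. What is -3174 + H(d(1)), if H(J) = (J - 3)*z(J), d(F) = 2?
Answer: -3184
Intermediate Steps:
H(J) = 5*J*(-3 + J) (H(J) = (J - 3)*(5*J) = (-3 + J)*(5*J) = 5*J*(-3 + J))
-3174 + H(d(1)) = -3174 + 5*2*(-3 + 2) = -3174 + 5*2*(-1) = -3174 - 10 = -3184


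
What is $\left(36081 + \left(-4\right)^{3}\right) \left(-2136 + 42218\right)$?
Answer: $1443633394$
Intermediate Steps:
$\left(36081 + \left(-4\right)^{3}\right) \left(-2136 + 42218\right) = \left(36081 - 64\right) 40082 = 36017 \cdot 40082 = 1443633394$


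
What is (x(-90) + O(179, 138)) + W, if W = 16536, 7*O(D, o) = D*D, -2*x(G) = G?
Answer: 148108/7 ≈ 21158.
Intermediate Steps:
x(G) = -G/2
O(D, o) = D**2/7 (O(D, o) = (D*D)/7 = D**2/7)
(x(-90) + O(179, 138)) + W = (-1/2*(-90) + (1/7)*179**2) + 16536 = (45 + (1/7)*32041) + 16536 = (45 + 32041/7) + 16536 = 32356/7 + 16536 = 148108/7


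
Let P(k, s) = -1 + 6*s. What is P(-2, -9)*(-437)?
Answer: 24035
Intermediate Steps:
P(-2, -9)*(-437) = (-1 + 6*(-9))*(-437) = (-1 - 54)*(-437) = -55*(-437) = 24035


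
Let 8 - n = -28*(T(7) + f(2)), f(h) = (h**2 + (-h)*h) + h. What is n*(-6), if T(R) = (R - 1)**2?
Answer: -6432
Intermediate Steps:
T(R) = (-1 + R)**2
f(h) = h (f(h) = (h**2 - h**2) + h = 0 + h = h)
n = 1072 (n = 8 - (-28)*((-1 + 7)**2 + 2) = 8 - (-28)*(6**2 + 2) = 8 - (-28)*(36 + 2) = 8 - (-28)*38 = 8 - 1*(-1064) = 8 + 1064 = 1072)
n*(-6) = 1072*(-6) = -6432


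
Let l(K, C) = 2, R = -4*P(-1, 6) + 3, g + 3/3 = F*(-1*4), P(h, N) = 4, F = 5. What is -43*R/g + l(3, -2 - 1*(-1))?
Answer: -517/21 ≈ -24.619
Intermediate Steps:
g = -21 (g = -1 + 5*(-1*4) = -1 + 5*(-4) = -1 - 20 = -21)
R = -13 (R = -4*4 + 3 = -16 + 3 = -13)
-43*R/g + l(3, -2 - 1*(-1)) = -(-559)/(-21) + 2 = -(-559)*(-1)/21 + 2 = -43*13/21 + 2 = -559/21 + 2 = -517/21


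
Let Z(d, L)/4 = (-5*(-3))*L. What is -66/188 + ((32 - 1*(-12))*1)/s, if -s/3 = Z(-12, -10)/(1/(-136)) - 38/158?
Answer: -638518463/1817879442 ≈ -0.35124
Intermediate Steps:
Z(d, L) = 60*L (Z(d, L) = 4*((-5*(-3))*L) = 4*(15*L) = 60*L)
s = -19339143/79 (s = -3*((60*(-10))/(1/(-136)) - 38/158) = -3*(-600/(-1/136) - 38*1/158) = -3*(-600*(-136) - 19/79) = -3*(81600 - 19/79) = -3*6446381/79 = -19339143/79 ≈ -2.4480e+5)
-66/188 + ((32 - 1*(-12))*1)/s = -66/188 + ((32 - 1*(-12))*1)/(-19339143/79) = -66*1/188 + ((32 + 12)*1)*(-79/19339143) = -33/94 + (44*1)*(-79/19339143) = -33/94 + 44*(-79/19339143) = -33/94 - 3476/19339143 = -638518463/1817879442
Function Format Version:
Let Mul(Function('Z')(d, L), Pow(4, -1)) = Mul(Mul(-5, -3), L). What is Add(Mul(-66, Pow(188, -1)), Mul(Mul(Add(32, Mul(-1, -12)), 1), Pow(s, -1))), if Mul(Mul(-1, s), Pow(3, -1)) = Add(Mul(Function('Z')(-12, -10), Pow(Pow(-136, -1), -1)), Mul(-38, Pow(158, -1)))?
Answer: Rational(-638518463, 1817879442) ≈ -0.35124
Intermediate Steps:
Function('Z')(d, L) = Mul(60, L) (Function('Z')(d, L) = Mul(4, Mul(Mul(-5, -3), L)) = Mul(4, Mul(15, L)) = Mul(60, L))
s = Rational(-19339143, 79) (s = Mul(-3, Add(Mul(Mul(60, -10), Pow(Pow(-136, -1), -1)), Mul(-38, Pow(158, -1)))) = Mul(-3, Add(Mul(-600, Pow(Rational(-1, 136), -1)), Mul(-38, Rational(1, 158)))) = Mul(-3, Add(Mul(-600, -136), Rational(-19, 79))) = Mul(-3, Add(81600, Rational(-19, 79))) = Mul(-3, Rational(6446381, 79)) = Rational(-19339143, 79) ≈ -2.4480e+5)
Add(Mul(-66, Pow(188, -1)), Mul(Mul(Add(32, Mul(-1, -12)), 1), Pow(s, -1))) = Add(Mul(-66, Pow(188, -1)), Mul(Mul(Add(32, Mul(-1, -12)), 1), Pow(Rational(-19339143, 79), -1))) = Add(Mul(-66, Rational(1, 188)), Mul(Mul(Add(32, 12), 1), Rational(-79, 19339143))) = Add(Rational(-33, 94), Mul(Mul(44, 1), Rational(-79, 19339143))) = Add(Rational(-33, 94), Mul(44, Rational(-79, 19339143))) = Add(Rational(-33, 94), Rational(-3476, 19339143)) = Rational(-638518463, 1817879442)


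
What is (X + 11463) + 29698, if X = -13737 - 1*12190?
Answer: 15234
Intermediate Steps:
X = -25927 (X = -13737 - 12190 = -25927)
(X + 11463) + 29698 = (-25927 + 11463) + 29698 = -14464 + 29698 = 15234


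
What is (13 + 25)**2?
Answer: 1444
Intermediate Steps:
(13 + 25)**2 = 38**2 = 1444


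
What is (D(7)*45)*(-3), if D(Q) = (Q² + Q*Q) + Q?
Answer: -14175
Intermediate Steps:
D(Q) = Q + 2*Q² (D(Q) = (Q² + Q²) + Q = 2*Q² + Q = Q + 2*Q²)
(D(7)*45)*(-3) = ((7*(1 + 2*7))*45)*(-3) = ((7*(1 + 14))*45)*(-3) = ((7*15)*45)*(-3) = (105*45)*(-3) = 4725*(-3) = -14175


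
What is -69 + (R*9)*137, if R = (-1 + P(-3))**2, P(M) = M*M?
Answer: 78843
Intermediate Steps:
P(M) = M**2
R = 64 (R = (-1 + (-3)**2)**2 = (-1 + 9)**2 = 8**2 = 64)
-69 + (R*9)*137 = -69 + (64*9)*137 = -69 + 576*137 = -69 + 78912 = 78843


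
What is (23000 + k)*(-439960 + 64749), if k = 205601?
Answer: -85773609811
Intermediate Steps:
(23000 + k)*(-439960 + 64749) = (23000 + 205601)*(-439960 + 64749) = 228601*(-375211) = -85773609811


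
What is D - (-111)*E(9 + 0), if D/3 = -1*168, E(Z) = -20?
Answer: -2724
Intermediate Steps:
D = -504 (D = 3*(-1*168) = 3*(-168) = -504)
D - (-111)*E(9 + 0) = -504 - (-111)*(-20) = -504 - 111*20 = -504 - 2220 = -2724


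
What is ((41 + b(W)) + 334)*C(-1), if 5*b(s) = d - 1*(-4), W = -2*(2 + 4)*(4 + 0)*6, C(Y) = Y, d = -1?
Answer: -1878/5 ≈ -375.60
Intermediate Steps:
W = -288 (W = -12*4*6 = -2*24*6 = -48*6 = -288)
b(s) = 3/5 (b(s) = (-1 - 1*(-4))/5 = (-1 + 4)/5 = (1/5)*3 = 3/5)
((41 + b(W)) + 334)*C(-1) = ((41 + 3/5) + 334)*(-1) = (208/5 + 334)*(-1) = (1878/5)*(-1) = -1878/5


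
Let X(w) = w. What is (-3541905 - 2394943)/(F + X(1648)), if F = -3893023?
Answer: 5936848/3891375 ≈ 1.5256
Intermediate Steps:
(-3541905 - 2394943)/(F + X(1648)) = (-3541905 - 2394943)/(-3893023 + 1648) = -5936848/(-3891375) = -5936848*(-1/3891375) = 5936848/3891375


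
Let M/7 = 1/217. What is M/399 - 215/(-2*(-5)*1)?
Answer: -531865/24738 ≈ -21.500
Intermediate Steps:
M = 1/31 (M = 7/217 = 7*(1/217) = 1/31 ≈ 0.032258)
M/399 - 215/(-2*(-5)*1) = (1/31)/399 - 215/(-2*(-5)*1) = (1/31)*(1/399) - 215/(10*1) = 1/12369 - 215/10 = 1/12369 - 215*⅒ = 1/12369 - 43/2 = -531865/24738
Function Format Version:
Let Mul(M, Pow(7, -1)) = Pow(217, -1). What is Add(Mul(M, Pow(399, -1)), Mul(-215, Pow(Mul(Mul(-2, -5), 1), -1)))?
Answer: Rational(-531865, 24738) ≈ -21.500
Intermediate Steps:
M = Rational(1, 31) (M = Mul(7, Pow(217, -1)) = Mul(7, Rational(1, 217)) = Rational(1, 31) ≈ 0.032258)
Add(Mul(M, Pow(399, -1)), Mul(-215, Pow(Mul(Mul(-2, -5), 1), -1))) = Add(Mul(Rational(1, 31), Pow(399, -1)), Mul(-215, Pow(Mul(Mul(-2, -5), 1), -1))) = Add(Mul(Rational(1, 31), Rational(1, 399)), Mul(-215, Pow(Mul(10, 1), -1))) = Add(Rational(1, 12369), Mul(-215, Pow(10, -1))) = Add(Rational(1, 12369), Mul(-215, Rational(1, 10))) = Add(Rational(1, 12369), Rational(-43, 2)) = Rational(-531865, 24738)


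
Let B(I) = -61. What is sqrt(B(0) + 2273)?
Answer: 2*sqrt(553) ≈ 47.032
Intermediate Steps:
sqrt(B(0) + 2273) = sqrt(-61 + 2273) = sqrt(2212) = 2*sqrt(553)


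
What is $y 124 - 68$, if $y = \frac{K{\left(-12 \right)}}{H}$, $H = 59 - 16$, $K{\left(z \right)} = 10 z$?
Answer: $- \frac{17804}{43} \approx -414.05$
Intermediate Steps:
$H = 43$ ($H = 59 - 16 = 43$)
$y = - \frac{120}{43}$ ($y = \frac{10 \left(-12\right)}{43} = \left(-120\right) \frac{1}{43} = - \frac{120}{43} \approx -2.7907$)
$y 124 - 68 = \left(- \frac{120}{43}\right) 124 - 68 = - \frac{14880}{43} - 68 = - \frac{17804}{43}$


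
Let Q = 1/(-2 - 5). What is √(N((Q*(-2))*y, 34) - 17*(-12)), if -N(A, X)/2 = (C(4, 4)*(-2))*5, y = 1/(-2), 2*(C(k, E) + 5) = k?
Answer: 12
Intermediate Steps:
Q = -⅐ (Q = 1/(-7) = -⅐ ≈ -0.14286)
C(k, E) = -5 + k/2
y = -½ ≈ -0.50000
N(A, X) = -60 (N(A, X) = -2*(-5 + (½)*4)*(-2)*5 = -2*(-5 + 2)*(-2)*5 = -2*(-3*(-2))*5 = -12*5 = -2*30 = -60)
√(N((Q*(-2))*y, 34) - 17*(-12)) = √(-60 - 17*(-12)) = √(-60 + 204) = √144 = 12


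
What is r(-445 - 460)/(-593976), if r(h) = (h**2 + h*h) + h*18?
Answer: -202720/74247 ≈ -2.7303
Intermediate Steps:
r(h) = 2*h**2 + 18*h (r(h) = (h**2 + h**2) + 18*h = 2*h**2 + 18*h)
r(-445 - 460)/(-593976) = (2*(-445 - 460)*(9 + (-445 - 460)))/(-593976) = (2*(-905)*(9 - 905))*(-1/593976) = (2*(-905)*(-896))*(-1/593976) = 1621760*(-1/593976) = -202720/74247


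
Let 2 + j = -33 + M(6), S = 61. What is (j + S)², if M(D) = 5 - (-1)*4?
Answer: 1225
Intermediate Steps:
M(D) = 9 (M(D) = 5 - 1*(-4) = 5 + 4 = 9)
j = -26 (j = -2 + (-33 + 9) = -2 - 24 = -26)
(j + S)² = (-26 + 61)² = 35² = 1225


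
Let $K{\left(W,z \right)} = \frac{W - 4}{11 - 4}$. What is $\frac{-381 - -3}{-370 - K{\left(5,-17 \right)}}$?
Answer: $\frac{2646}{2591} \approx 1.0212$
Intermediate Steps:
$K{\left(W,z \right)} = - \frac{4}{7} + \frac{W}{7}$ ($K{\left(W,z \right)} = \frac{-4 + W}{7} = \left(-4 + W\right) \frac{1}{7} = - \frac{4}{7} + \frac{W}{7}$)
$\frac{-381 - -3}{-370 - K{\left(5,-17 \right)}} = \frac{-381 - -3}{-370 - \left(- \frac{4}{7} + \frac{1}{7} \cdot 5\right)} = \frac{-381 + 3}{-370 - \left(- \frac{4}{7} + \frac{5}{7}\right)} = - \frac{378}{-370 - \frac{1}{7}} = - \frac{378}{- \frac{2591}{7}} = \left(-378\right) \left(- \frac{7}{2591}\right) = \frac{2646}{2591}$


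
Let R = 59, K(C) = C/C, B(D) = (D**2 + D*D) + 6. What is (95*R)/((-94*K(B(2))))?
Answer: -5605/94 ≈ -59.628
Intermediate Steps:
B(D) = 6 + 2*D**2 (B(D) = (D**2 + D**2) + 6 = 2*D**2 + 6 = 6 + 2*D**2)
K(C) = 1
(95*R)/((-94*K(B(2)))) = (95*59)/((-94*1)) = 5605/(-94) = 5605*(-1/94) = -5605/94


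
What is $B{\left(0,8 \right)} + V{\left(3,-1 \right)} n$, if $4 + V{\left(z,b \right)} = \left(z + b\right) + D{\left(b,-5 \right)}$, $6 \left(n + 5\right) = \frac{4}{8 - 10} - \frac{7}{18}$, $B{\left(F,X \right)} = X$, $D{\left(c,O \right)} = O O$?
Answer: $- \frac{12545}{108} \approx -116.16$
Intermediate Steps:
$D{\left(c,O \right)} = O^{2}$
$n = - \frac{583}{108}$ ($n = -5 + \frac{\frac{4}{8 - 10} - \frac{7}{18}}{6} = -5 + \frac{\frac{4}{-2} - \frac{7}{18}}{6} = -5 + \frac{4 \left(- \frac{1}{2}\right) - \frac{7}{18}}{6} = -5 + \frac{-2 - \frac{7}{18}}{6} = -5 + \frac{1}{6} \left(- \frac{43}{18}\right) = -5 - \frac{43}{108} = - \frac{583}{108} \approx -5.3981$)
$V{\left(z,b \right)} = 21 + b + z$ ($V{\left(z,b \right)} = -4 + \left(\left(z + b\right) + \left(-5\right)^{2}\right) = -4 + \left(\left(b + z\right) + 25\right) = -4 + \left(25 + b + z\right) = 21 + b + z$)
$B{\left(0,8 \right)} + V{\left(3,-1 \right)} n = 8 + \left(21 - 1 + 3\right) \left(- \frac{583}{108}\right) = 8 + 23 \left(- \frac{583}{108}\right) = 8 - \frac{13409}{108} = - \frac{12545}{108}$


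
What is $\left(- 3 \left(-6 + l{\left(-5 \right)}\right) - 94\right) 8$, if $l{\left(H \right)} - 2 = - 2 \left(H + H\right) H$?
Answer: $1744$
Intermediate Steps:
$l{\left(H \right)} = 2 - 4 H^{2}$ ($l{\left(H \right)} = 2 + - 2 \left(H + H\right) H = 2 + - 2 \cdot 2 H H = 2 + - 4 H H = 2 - 4 H^{2}$)
$\left(- 3 \left(-6 + l{\left(-5 \right)}\right) - 94\right) 8 = \left(- 3 \left(-6 + \left(2 - 4 \left(-5\right)^{2}\right)\right) - 94\right) 8 = \left(- 3 \left(-6 + \left(2 - 100\right)\right) - 94\right) 8 = \left(- 3 \left(-6 - 98\right) - 94\right) 8 = \left(\left(-3\right) \left(-104\right) - 94\right) 8 = \left(312 - 94\right) 8 = 218 \cdot 8 = 1744$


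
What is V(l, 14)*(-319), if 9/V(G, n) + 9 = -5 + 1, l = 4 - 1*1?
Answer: 2871/13 ≈ 220.85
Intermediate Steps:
l = 3 (l = 4 - 1 = 3)
V(G, n) = -9/13 (V(G, n) = 9/(-9 + (-5 + 1)) = 9/(-9 - 4) = 9/(-13) = 9*(-1/13) = -9/13)
V(l, 14)*(-319) = -9/13*(-319) = 2871/13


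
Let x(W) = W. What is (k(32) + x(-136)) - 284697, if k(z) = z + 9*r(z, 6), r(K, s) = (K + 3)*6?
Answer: -282911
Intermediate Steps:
r(K, s) = 18 + 6*K (r(K, s) = (3 + K)*6 = 18 + 6*K)
k(z) = 162 + 55*z (k(z) = z + 9*(18 + 6*z) = z + (162 + 54*z) = 162 + 55*z)
(k(32) + x(-136)) - 284697 = ((162 + 55*32) - 136) - 284697 = ((162 + 1760) - 136) - 284697 = (1922 - 136) - 284697 = 1786 - 284697 = -282911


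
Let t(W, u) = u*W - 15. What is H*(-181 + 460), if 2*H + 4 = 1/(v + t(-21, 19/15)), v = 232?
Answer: -1061037/1904 ≈ -557.27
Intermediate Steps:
t(W, u) = -15 + W*u (t(W, u) = W*u - 15 = -15 + W*u)
H = -3803/1904 (H = -2 + 1/(2*(232 + (-15 - 399/15))) = -2 + 1/(2*(232 + (-15 - 21*19/15))) = -2 + 1/(2*(232 + (-15 - 133/5))) = -2 + 1/(2*(232 - 208/5)) = -2 + 1/(2*(952/5)) = -2 + (1/2)*(5/952) = -2 + 5/1904 = -3803/1904 ≈ -1.9974)
H*(-181 + 460) = -3803*(-181 + 460)/1904 = -3803/1904*279 = -1061037/1904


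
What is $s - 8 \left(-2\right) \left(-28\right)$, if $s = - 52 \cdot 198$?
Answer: $-10744$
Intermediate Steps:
$s = -10296$ ($s = \left(-1\right) 10296 = -10296$)
$s - 8 \left(-2\right) \left(-28\right) = -10296 - 8 \left(-2\right) \left(-28\right) = -10296 - \left(-16\right) \left(-28\right) = -10296 - 448 = -10744$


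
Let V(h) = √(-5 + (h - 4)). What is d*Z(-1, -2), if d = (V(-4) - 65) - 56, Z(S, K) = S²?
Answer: -121 + I*√13 ≈ -121.0 + 3.6056*I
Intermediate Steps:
V(h) = √(-9 + h) (V(h) = √(-5 + (-4 + h)) = √(-9 + h))
d = -121 + I*√13 (d = (√(-9 - 4) - 65) - 56 = (√(-13) - 65) - 56 = (I*√13 - 65) - 56 = (-65 + I*√13) - 56 = -121 + I*√13 ≈ -121.0 + 3.6056*I)
d*Z(-1, -2) = (-121 + I*√13)*(-1)² = (-121 + I*√13)*1 = -121 + I*√13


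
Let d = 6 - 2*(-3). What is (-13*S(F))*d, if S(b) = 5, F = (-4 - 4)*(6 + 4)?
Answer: -780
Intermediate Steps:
F = -80 (F = -8*10 = -80)
d = 12 (d = 6 + 6 = 12)
(-13*S(F))*d = -13*5*12 = -65*12 = -780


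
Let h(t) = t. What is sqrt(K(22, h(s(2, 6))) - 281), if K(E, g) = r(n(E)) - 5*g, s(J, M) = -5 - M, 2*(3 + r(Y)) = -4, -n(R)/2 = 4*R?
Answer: I*sqrt(231) ≈ 15.199*I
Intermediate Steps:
n(R) = -8*R
r(Y) = -5 (r(Y) = -3 + (1/2)*(-4) = -3 - 2 = -5)
K(E, g) = -5 - 5*g
sqrt(K(22, h(s(2, 6))) - 281) = sqrt((-5 - 5*(-5 - 1*6)) - 281) = sqrt((-5 - 5*(-5 - 6)) - 281) = sqrt((-5 - 5*(-11)) - 281) = sqrt((-5 + 55) - 281) = sqrt(50 - 281) = sqrt(-231) = I*sqrt(231)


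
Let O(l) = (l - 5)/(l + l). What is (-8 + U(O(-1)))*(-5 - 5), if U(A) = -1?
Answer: 90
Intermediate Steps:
O(l) = (-5 + l)/(2*l) (O(l) = (-5 + l)/((2*l)) = (-5 + l)*(1/(2*l)) = (-5 + l)/(2*l))
(-8 + U(O(-1)))*(-5 - 5) = (-8 - 1)*(-5 - 5) = -9*(-10) = 90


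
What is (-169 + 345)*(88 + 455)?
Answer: 95568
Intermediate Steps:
(-169 + 345)*(88 + 455) = 176*543 = 95568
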